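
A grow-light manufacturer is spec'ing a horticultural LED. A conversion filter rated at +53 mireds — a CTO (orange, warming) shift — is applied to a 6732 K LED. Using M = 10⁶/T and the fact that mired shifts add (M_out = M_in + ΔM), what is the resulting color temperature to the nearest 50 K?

4950 K

M_in = 10⁶/6732 = 148.54 mireds.
M_out = 148.54 + (+53) = 201.54 mireds.
T_out = 10⁶/201.54 = 4961.7 K → 4950 K.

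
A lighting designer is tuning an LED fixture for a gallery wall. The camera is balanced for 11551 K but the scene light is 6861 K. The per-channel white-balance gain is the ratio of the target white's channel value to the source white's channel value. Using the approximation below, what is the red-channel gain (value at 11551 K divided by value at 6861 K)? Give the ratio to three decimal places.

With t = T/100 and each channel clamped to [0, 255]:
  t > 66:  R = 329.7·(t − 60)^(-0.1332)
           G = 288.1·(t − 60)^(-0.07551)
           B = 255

0.780

At 6861 K (t = 68.61):
  R = 329.7·(68.61 − 60)^(-0.1332) = 329.7·8.61^(-0.1332) = 329.7·0.75068 = 247.501.
At 11551 K (t = 115.51):
  R = 329.7·(115.51 − 60)^(-0.1332) = 329.7·55.51^(-0.1332) = 329.7·0.58567 = 193.094.
Gain = 193.094 / 247.501 = 0.7802 → 0.780.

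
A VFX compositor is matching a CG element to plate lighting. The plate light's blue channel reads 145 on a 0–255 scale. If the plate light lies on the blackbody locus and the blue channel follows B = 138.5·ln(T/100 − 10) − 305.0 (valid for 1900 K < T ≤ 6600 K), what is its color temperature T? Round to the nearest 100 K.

ln(t − 10) = (145 + 305.0) / 138.5 = 3.2491.
t − 10 = e^3.2491 = 25.767, so t = 35.767.
T = 100·t = 3577 K → 3600 K to the nearest 100 K.

3600 K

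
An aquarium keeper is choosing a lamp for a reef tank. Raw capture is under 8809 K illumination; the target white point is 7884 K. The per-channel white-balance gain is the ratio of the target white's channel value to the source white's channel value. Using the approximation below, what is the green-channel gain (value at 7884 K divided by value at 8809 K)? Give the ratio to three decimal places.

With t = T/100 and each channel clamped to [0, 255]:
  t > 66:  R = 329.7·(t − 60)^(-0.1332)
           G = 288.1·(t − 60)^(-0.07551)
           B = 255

1.031

At 8809 K (t = 88.09):
  G = 288.1·(88.09 − 60)^(-0.07551) = 288.1·28.09^(-0.07551) = 288.1·0.77736 = 223.956.
At 7884 K (t = 78.84):
  G = 288.1·(78.84 − 60)^(-0.07551) = 288.1·18.84^(-0.07551) = 288.1·0.80116 = 230.814.
Gain = 230.814 / 223.956 = 1.0306 → 1.031.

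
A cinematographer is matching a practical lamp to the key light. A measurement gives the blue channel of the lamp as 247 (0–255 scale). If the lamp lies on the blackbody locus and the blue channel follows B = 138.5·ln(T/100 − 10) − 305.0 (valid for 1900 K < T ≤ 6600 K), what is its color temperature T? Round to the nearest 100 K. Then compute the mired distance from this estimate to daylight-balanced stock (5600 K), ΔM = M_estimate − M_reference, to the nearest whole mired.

-22 mireds

ln(t − 10) = (247 + 305.0) / 138.5 = 3.9856.
t − 10 = e^3.9856 = 53.815, so t = 63.815.
T = 100·t = 6382 K → 6400 K to the nearest 100 K.
M_estimate = 10⁶/6400 = 156.25; M_reference = 10⁶/5600 = 178.57.
ΔM = 156.25 − 178.57 = -22.32 → -22 mireds.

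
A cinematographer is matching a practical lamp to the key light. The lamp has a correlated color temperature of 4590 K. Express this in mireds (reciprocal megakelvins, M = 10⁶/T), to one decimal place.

M = 10⁶ / 4590 = 217.865 → 217.9 mireds.

217.9 mireds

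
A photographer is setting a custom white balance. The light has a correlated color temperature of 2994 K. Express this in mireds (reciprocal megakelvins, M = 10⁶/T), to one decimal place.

334.0 mireds

M = 10⁶ / 2994 = 334.001 → 334.0 mireds.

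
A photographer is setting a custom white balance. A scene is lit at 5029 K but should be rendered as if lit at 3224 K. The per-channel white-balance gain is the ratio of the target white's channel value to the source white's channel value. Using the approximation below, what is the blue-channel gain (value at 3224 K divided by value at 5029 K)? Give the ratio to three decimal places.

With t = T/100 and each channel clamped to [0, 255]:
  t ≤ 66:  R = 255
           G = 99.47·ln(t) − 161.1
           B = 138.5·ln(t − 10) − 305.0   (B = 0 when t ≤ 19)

0.602

At 5029 K (t = 50.29):
  B = 138.5·ln(50.29 − 10) − 305.0 = 138.5·ln 40.29 − 305.0 = 138.5·3.6961 − 305.0 = 206.910.
At 3224 K (t = 32.24):
  B = 138.5·ln(32.24 − 10) − 305.0 = 138.5·ln 22.24 − 305.0 = 138.5·3.1019 − 305.0 = 124.612.
Gain = 124.612 / 206.910 = 0.6023 → 0.602.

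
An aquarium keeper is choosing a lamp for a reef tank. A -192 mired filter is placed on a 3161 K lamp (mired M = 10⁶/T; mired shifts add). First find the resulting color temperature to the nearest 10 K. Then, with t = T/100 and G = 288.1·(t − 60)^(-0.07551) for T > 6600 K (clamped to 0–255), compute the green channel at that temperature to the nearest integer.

229

M_in = 10⁶/3161 = 316.36; M_out = 316.36 + (-192) = 124.36.
T_out = 10⁶/124.36 = 8041.5 K → 8040 K; t = 80.4.
G = 288.1·(80.4 − 60)^(-0.07551) = 288.1·20.4^(-0.07551) = 288.1·0.79636 = 229.432.
Rounded: 229.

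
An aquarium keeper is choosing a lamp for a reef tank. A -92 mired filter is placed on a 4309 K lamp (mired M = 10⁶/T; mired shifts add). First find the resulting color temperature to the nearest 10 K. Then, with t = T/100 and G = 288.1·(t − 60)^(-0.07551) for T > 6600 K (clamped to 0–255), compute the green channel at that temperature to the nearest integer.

240

M_in = 10⁶/4309 = 232.07; M_out = 232.07 + (-92) = 140.07.
T_out = 10⁶/140.07 = 7139.2 K → 7140 K; t = 71.4.
G = 288.1·(71.4 − 60)^(-0.07551) = 288.1·11.4^(-0.07551) = 288.1·0.83213 = 239.738.
Rounded: 240.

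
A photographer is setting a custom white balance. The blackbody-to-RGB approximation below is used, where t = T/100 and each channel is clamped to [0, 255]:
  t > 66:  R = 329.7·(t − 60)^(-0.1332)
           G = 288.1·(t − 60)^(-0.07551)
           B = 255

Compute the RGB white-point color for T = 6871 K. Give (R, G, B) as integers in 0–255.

t = 6871/100 = 68.71; the t > 66 branch applies.
R = 329.7·(68.71 − 60)^(-0.1332) = 329.7·8.71^(-0.1332) = 329.7·0.74953 = 247.120.
G = 288.1·(68.71 − 60)^(-0.07551) = 288.1·8.71^(-0.07551) = 288.1·0.84922 = 244.660.
B = 255 by definition for t > 66.
Rounded: (247, 245, 255).

(247, 245, 255)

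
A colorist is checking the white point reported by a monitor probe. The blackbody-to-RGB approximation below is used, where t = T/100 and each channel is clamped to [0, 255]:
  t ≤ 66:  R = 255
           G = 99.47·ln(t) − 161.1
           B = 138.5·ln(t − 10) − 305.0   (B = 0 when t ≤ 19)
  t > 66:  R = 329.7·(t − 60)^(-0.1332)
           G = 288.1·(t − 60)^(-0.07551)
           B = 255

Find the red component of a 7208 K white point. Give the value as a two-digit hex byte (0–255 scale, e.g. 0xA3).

t = 7208/100 = 72.08; the t > 66 branch applies.
R = 329.7·(72.08 − 60)^(-0.1332) = 329.7·12.08^(-0.1332) = 329.7·0.71758 = 236.585.
Rounded: 237; in hex, 0xED.

0xED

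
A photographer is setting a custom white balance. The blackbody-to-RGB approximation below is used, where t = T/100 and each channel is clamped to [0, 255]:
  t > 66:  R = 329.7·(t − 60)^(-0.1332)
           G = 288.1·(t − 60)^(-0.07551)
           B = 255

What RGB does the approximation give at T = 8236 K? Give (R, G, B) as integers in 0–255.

(218, 228, 255)

t = 8236/100 = 82.36; the t > 66 branch applies.
R = 329.7·(82.36 − 60)^(-0.1332) = 329.7·22.36^(-0.1332) = 329.7·0.66107 = 217.956.
G = 288.1·(82.36 − 60)^(-0.07551) = 288.1·22.36^(-0.07551) = 288.1·0.79086 = 227.848.
B = 255 by definition for t > 66.
Rounded: (218, 228, 255).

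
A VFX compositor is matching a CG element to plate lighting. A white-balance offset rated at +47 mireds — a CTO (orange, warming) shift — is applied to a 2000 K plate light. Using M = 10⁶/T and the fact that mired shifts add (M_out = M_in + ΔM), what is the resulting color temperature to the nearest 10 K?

1830 K

M_in = 10⁶/2000 = 500.00 mireds.
M_out = 500.00 + (+47) = 547.00 mireds.
T_out = 10⁶/547.00 = 1828.2 K → 1830 K.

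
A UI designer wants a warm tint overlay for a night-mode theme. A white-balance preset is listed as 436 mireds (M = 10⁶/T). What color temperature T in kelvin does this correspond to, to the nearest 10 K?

T = 10⁶ / 436 = 2293.58 K → 2290 K.

2290 K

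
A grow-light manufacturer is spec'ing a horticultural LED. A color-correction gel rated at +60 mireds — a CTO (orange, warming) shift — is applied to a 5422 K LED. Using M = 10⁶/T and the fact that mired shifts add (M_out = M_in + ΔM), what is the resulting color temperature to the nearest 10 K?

4090 K

M_in = 10⁶/5422 = 184.43 mireds.
M_out = 184.43 + (+60) = 244.43 mireds.
T_out = 10⁶/244.43 = 4091.1 K → 4090 K.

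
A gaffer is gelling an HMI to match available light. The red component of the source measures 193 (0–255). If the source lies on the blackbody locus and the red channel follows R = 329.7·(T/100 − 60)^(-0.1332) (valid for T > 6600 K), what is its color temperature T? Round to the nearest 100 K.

11600 K

(t − 60)^(-0.1332) = 193/329.7 = 0.58538.
t − 60 = 0.58538^(1/-0.1332) = 0.58538^(-7.508) = 55.713, so t = 115.713.
T = 100·t = 11571 K → 11600 K to the nearest 100 K.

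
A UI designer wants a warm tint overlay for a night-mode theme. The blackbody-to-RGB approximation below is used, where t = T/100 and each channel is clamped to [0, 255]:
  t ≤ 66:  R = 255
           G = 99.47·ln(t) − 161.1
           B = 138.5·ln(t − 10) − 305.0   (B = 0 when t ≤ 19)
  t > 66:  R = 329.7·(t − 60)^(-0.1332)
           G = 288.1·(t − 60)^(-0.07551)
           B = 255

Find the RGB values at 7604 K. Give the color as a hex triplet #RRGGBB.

t = 7604/100 = 76.04; the t > 66 branch applies.
R = 329.7·(76.04 − 60)^(-0.1332) = 329.7·16.04^(-0.1332) = 329.7·0.69098 = 227.817.
G = 288.1·(76.04 − 60)^(-0.07551) = 288.1·16.04^(-0.07551) = 288.1·0.81095 = 233.635.
B = 255 by definition for t > 66.
Rounded: (228, 234, 255).
In hex: #E4EAFF.

#E4EAFF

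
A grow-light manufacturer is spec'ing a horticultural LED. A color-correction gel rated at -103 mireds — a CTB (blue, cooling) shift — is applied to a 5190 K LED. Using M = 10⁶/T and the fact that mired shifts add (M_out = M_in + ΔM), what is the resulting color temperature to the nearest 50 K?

M_in = 10⁶/5190 = 192.68 mireds.
M_out = 192.68 + (-103) = 89.68 mireds.
T_out = 10⁶/89.68 = 11151.0 K → 11150 K.

11150 K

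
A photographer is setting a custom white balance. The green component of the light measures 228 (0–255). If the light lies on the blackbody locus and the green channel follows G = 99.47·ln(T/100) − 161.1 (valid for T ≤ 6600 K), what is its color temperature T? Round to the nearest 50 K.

ln t = (228 + 161.1) / 99.47 = 3.9117.
t = e^3.9117 = 49.985.
T = 100·t = 4999 K → 5000 K to the nearest 50 K.

5000 K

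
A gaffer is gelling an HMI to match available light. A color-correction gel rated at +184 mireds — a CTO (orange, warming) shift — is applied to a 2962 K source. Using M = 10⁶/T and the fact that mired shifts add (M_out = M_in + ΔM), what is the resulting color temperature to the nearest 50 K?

1900 K

M_in = 10⁶/2962 = 337.61 mireds.
M_out = 337.61 + (+184) = 521.61 mireds.
T_out = 10⁶/521.61 = 1917.1 K → 1900 K.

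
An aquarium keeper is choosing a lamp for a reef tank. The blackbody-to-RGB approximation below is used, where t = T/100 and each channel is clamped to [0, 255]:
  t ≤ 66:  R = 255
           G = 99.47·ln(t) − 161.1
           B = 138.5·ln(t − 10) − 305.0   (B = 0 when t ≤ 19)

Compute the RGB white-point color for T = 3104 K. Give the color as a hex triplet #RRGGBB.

t = 3104/100 = 31.04; the t ≤ 66 branch applies.
R = 255 by definition for t ≤ 66.
G = 99.47·ln 31.04 − 161.1 = 99.47·3.4353 − 161.1 = 180.607.
B = 138.5·ln(31.04 − 10) − 305.0 = 138.5·ln 21.04 − 305.0 = 138.5·3.0464 − 305.0 = 116.930.
Rounded: (255, 181, 117).
In hex: #FFB575.

#FFB575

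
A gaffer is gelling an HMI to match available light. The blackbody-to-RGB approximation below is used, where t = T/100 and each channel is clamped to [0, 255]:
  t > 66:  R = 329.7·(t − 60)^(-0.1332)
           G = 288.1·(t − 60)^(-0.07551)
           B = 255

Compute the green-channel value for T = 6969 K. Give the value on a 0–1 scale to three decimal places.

0.952

t = 6969/100 = 69.69; the t > 66 branch applies.
G = 288.1·(69.69 − 60)^(-0.07551) = 288.1·9.69^(-0.07551) = 288.1·0.84241 = 242.698.
On a 0–1 scale: 242.698/255 = 0.9518 → 0.952.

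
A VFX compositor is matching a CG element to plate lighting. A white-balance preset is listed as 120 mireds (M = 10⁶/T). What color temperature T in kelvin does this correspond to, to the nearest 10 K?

8330 K

T = 10⁶ / 120 = 8333.33 K → 8330 K.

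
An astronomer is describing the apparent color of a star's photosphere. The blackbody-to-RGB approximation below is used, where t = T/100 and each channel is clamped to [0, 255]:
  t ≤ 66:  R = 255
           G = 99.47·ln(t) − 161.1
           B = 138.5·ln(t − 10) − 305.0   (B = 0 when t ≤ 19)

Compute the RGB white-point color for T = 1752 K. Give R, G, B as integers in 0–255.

t = 1752/100 = 17.52; the t ≤ 66 branch applies.
R = 255 by definition for t ≤ 66.
G = 99.47·ln 17.52 − 161.1 = 99.47·2.8633 − 161.1 = 123.717.
t = 17.52 ≤ 19, so B = 0.
Rounded: (255, 124, 0).

R=255, G=124, B=0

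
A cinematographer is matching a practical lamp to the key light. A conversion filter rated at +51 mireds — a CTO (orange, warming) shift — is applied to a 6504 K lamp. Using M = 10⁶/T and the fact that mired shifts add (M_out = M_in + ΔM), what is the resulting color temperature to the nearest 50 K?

M_in = 10⁶/6504 = 153.75 mireds.
M_out = 153.75 + (+51) = 204.75 mireds.
T_out = 10⁶/204.75 = 4884.0 K → 4900 K.

4900 K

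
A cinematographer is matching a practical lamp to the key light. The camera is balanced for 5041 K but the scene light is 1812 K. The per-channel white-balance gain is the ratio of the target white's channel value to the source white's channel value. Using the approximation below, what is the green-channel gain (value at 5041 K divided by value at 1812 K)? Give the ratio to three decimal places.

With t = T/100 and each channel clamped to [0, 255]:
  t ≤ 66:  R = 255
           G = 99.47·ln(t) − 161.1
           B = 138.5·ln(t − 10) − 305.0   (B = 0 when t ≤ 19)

1.801

At 1812 K (t = 18.12):
  G = 99.47·ln 18.12 − 161.1 = 99.47·2.8970 − 161.1 = 127.066.
At 5041 K (t = 50.41):
  G = 99.47·ln 50.41 − 161.1 = 99.47·3.9202 − 161.1 = 228.841.
Gain = 228.841 / 127.066 = 1.8010 → 1.801.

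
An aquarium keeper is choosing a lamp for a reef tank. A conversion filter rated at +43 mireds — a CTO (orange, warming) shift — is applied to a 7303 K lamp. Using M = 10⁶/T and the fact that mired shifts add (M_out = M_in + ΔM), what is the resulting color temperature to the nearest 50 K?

5550 K

M_in = 10⁶/7303 = 136.93 mireds.
M_out = 136.93 + (+43) = 179.93 mireds.
T_out = 10⁶/179.93 = 5557.7 K → 5550 K.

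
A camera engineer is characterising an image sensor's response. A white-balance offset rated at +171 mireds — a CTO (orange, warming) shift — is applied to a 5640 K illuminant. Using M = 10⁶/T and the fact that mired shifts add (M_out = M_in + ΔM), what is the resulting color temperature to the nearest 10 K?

2870 K

M_in = 10⁶/5640 = 177.30 mireds.
M_out = 177.30 + (+171) = 348.30 mireds.
T_out = 10⁶/348.30 = 2871.0 K → 2870 K.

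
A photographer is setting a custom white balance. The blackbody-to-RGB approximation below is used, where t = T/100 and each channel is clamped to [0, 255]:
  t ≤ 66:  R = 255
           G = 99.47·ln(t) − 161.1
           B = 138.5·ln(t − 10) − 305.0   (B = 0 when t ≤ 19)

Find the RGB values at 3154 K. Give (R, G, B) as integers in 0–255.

(255, 182, 120)

t = 3154/100 = 31.54; the t ≤ 66 branch applies.
R = 255 by definition for t ≤ 66.
G = 99.47·ln 31.54 − 161.1 = 99.47·3.4513 − 161.1 = 182.196.
B = 138.5·ln(31.54 − 10) − 305.0 = 138.5·ln 21.54 − 305.0 = 138.5·3.0699 − 305.0 = 120.183.
Rounded: (255, 182, 120).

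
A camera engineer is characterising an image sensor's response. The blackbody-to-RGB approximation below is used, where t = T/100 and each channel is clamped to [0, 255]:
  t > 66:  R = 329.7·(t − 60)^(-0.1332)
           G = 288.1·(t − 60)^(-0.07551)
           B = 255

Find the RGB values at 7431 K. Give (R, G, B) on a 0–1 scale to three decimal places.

t = 7431/100 = 74.31; the t > 66 branch applies.
R = 329.7·(74.31 − 60)^(-0.1332) = 329.7·14.31^(-0.1332) = 329.7·0.70157 = 231.306.
G = 288.1·(74.31 − 60)^(-0.07551) = 288.1·14.31^(-0.07551) = 288.1·0.81797 = 235.657.
B = 255 by definition for t > 66.
Dividing each by 255: (0.9071, 0.9241, 1.0000) → (0.907, 0.924, 1.000).

(0.907, 0.924, 1.000)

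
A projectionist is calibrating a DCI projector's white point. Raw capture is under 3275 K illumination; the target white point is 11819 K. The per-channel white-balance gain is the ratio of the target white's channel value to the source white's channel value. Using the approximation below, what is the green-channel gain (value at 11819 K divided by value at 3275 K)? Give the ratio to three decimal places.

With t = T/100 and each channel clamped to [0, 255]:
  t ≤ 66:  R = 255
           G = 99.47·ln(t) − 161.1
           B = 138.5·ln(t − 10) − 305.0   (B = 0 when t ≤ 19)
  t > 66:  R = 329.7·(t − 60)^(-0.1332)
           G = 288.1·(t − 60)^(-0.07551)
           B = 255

1.140

At 3275 K (t = 32.75):
  G = 99.47·ln 32.75 − 161.1 = 99.47·3.4889 − 161.1 = 185.941.
At 11819 K (t = 118.19):
  G = 288.1·(118.19 − 60)^(-0.07551) = 288.1·58.19^(-0.07551) = 288.1·0.73576 = 211.973.
Gain = 211.973 / 185.941 = 1.1400 → 1.140.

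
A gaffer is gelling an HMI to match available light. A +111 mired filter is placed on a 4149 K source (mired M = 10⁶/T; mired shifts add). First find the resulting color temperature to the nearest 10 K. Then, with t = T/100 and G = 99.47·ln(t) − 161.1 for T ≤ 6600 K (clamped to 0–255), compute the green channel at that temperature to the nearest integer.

M_in = 10⁶/4149 = 241.02; M_out = 241.02 + (+111) = 352.02.
T_out = 10⁶/352.02 = 2840.7 K → 2840 K; t = 28.4.
G = 99.47·ln 28.4 − 161.1 = 99.47·3.3464 − 161.1 = 171.765.
Rounded: 172.

172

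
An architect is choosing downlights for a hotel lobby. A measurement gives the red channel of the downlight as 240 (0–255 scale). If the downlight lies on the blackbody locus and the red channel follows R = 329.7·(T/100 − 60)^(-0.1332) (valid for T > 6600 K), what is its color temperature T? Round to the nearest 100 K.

7100 K

(t − 60)^(-0.1332) = 240/329.7 = 0.72793.
t − 60 = 0.72793^(1/-0.1332) = 0.72793^(-7.508) = 10.848, so t = 70.848.
T = 100·t = 7085 K → 7100 K to the nearest 100 K.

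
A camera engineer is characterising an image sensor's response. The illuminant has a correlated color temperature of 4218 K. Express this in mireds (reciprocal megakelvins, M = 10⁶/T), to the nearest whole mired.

237 mireds

M = 10⁶ / 4218 = 237.079 → 237 mireds.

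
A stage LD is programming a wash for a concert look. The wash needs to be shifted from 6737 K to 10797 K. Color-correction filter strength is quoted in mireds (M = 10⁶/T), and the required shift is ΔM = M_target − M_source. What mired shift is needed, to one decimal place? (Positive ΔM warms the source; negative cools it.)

M_source = 10⁶/6737 = 148.434; M_target = 10⁶/10797 = 92.618.
ΔM = 92.618 − 148.434 = -55.816 → -55.8 mireds, a cooling shift.

-55.8 mireds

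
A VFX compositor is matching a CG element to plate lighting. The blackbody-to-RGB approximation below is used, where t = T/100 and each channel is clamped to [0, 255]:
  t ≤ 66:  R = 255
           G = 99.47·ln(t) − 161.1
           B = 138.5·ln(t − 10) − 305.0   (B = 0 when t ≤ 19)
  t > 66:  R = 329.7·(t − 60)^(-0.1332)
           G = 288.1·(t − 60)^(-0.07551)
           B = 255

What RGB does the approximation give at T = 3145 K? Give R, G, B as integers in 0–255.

R=255, G=182, B=120

t = 3145/100 = 31.45; the t ≤ 66 branch applies.
R = 255 by definition for t ≤ 66.
G = 99.47·ln 31.45 − 161.1 = 99.47·3.4484 − 161.1 = 181.912.
B = 138.5·ln(31.45 − 10) − 305.0 = 138.5·ln 21.45 − 305.0 = 138.5·3.0657 − 305.0 = 119.603.
Rounded: (255, 182, 120).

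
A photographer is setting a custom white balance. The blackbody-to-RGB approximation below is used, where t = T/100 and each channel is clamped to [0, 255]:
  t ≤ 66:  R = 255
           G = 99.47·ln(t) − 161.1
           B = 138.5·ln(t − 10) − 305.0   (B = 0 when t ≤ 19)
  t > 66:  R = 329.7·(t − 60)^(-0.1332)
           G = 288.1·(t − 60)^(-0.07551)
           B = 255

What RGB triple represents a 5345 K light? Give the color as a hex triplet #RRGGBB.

t = 5345/100 = 53.45; the t ≤ 66 branch applies.
R = 255 by definition for t ≤ 66.
G = 99.47·ln 53.45 − 161.1 = 99.47·3.9787 − 161.1 = 234.666.
B = 138.5·ln(53.45 − 10) − 305.0 = 138.5·ln 43.45 − 305.0 = 138.5·3.7716 − 305.0 = 217.368.
Rounded: (255, 235, 217).
In hex: #FFEBD9.

#FFEBD9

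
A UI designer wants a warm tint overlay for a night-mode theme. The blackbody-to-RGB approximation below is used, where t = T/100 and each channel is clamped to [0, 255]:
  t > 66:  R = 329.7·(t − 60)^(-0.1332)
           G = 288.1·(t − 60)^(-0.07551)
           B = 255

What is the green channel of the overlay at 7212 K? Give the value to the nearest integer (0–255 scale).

t = 7212/100 = 72.12; the t > 66 branch applies.
G = 288.1·(72.12 − 60)^(-0.07551) = 288.1·12.12^(-0.07551) = 288.1·0.82829 = 238.632.
Rounded: 239.

239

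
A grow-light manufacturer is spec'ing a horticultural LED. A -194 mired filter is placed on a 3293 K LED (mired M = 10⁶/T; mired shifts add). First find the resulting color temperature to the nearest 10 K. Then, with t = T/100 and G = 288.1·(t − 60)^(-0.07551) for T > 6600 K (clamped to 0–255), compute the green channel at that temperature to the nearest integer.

M_in = 10⁶/3293 = 303.67; M_out = 303.67 + (-194) = 109.67.
T_out = 10⁶/109.67 = 9117.9 K → 9120 K; t = 91.2.
G = 288.1·(91.2 − 60)^(-0.07551) = 288.1·31.2^(-0.07551) = 288.1·0.77122 = 222.188.
Rounded: 222.

222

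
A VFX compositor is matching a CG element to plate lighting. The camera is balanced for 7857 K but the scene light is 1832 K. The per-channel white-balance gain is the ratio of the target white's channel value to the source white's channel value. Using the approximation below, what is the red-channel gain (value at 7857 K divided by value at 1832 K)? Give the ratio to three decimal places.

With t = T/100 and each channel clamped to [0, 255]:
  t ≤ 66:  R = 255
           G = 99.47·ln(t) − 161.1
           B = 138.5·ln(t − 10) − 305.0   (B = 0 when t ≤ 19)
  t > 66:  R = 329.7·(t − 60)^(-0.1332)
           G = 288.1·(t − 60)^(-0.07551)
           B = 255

0.876

At 1832 K (t = 18.32):
  R = 255 by definition for t ≤ 66.
At 7857 K (t = 78.57):
  R = 329.7·(78.57 − 60)^(-0.1332) = 329.7·18.57^(-0.1332) = 329.7·0.67763 = 223.415.
Gain = 223.415 / 255.000 = 0.8761 → 0.876.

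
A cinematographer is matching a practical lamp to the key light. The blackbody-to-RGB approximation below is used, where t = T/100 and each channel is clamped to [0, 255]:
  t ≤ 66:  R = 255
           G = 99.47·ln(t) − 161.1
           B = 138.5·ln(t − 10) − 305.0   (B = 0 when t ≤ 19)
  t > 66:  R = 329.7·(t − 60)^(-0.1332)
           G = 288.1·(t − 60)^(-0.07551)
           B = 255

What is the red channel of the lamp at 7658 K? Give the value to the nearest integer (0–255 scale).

t = 7658/100 = 76.58; the t > 66 branch applies.
R = 329.7·(76.58 − 60)^(-0.1332) = 329.7·16.58^(-0.1332) = 329.7·0.68794 = 226.814.
Rounded: 227.

227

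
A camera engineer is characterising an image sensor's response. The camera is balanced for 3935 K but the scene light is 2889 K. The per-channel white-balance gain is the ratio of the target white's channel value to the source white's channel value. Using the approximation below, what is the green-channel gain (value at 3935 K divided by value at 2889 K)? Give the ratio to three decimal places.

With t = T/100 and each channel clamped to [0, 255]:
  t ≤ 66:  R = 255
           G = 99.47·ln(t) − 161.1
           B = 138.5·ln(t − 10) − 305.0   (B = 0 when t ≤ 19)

At 2889 K (t = 28.89):
  G = 99.47·ln 28.89 − 161.1 = 99.47·3.3635 − 161.1 = 173.467.
At 3935 K (t = 39.35):
  G = 99.47·ln 39.35 − 161.1 = 99.47·3.6725 − 161.1 = 204.203.
Gain = 204.203 / 173.467 = 1.1772 → 1.177.

1.177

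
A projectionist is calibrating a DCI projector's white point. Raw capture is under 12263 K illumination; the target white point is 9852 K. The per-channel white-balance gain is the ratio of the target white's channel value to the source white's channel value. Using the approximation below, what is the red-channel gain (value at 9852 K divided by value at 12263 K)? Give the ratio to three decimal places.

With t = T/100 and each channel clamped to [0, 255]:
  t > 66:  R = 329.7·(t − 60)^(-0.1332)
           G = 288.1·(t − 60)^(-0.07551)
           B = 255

1.067

At 12263 K (t = 122.63):
  R = 329.7·(122.63 − 60)^(-0.1332) = 329.7·62.63^(-0.1332) = 329.7·0.57633 = 190.015.
At 9852 K (t = 98.52):
  R = 329.7·(98.52 − 60)^(-0.1332) = 329.7·38.52^(-0.1332) = 329.7·0.61487 = 202.724.
Gain = 202.724 / 190.015 = 1.0669 → 1.067.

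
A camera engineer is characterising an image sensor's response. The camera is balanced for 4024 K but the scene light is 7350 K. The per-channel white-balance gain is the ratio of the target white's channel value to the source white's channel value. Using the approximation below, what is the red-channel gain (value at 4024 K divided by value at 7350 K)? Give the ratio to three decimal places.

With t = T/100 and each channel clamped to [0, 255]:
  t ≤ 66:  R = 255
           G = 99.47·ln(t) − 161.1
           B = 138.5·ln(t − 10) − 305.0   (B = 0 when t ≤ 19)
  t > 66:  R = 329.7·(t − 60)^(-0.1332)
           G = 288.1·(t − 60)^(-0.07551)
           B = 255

1.094

At 7350 K (t = 73.5):
  R = 329.7·(73.5 − 60)^(-0.1332) = 329.7·13.5^(-0.1332) = 329.7·0.70703 = 233.109.
At 4024 K (t = 40.24):
  R = 255 by definition for t ≤ 66.
Gain = 255.000 / 233.109 = 1.0939 → 1.094.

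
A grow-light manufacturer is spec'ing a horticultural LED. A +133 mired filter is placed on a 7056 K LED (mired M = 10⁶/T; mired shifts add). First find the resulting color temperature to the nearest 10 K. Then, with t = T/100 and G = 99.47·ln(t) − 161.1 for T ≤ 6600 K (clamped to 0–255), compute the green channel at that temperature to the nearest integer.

M_in = 10⁶/7056 = 141.72; M_out = 141.72 + (+133) = 274.72.
T_out = 10⁶/274.72 = 3640.0 K → 3640 K; t = 36.4.
G = 99.47·ln 36.4 − 161.1 = 99.47·3.5946 − 161.1 = 196.452.
Rounded: 196.

196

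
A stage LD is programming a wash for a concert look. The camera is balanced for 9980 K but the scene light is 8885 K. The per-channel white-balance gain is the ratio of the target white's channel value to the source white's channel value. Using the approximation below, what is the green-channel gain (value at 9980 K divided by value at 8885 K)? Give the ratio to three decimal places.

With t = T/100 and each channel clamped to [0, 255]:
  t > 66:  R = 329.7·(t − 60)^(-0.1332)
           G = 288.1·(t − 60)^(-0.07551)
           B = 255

At 8885 K (t = 88.85):
  G = 288.1·(88.85 − 60)^(-0.07551) = 288.1·28.85^(-0.07551) = 288.1·0.77579 = 223.505.
At 9980 K (t = 99.8):
  G = 288.1·(99.8 − 60)^(-0.07551) = 288.1·39.8^(-0.07551) = 288.1·0.75717 = 218.140.
Gain = 218.140 / 223.505 = 0.9760 → 0.976.

0.976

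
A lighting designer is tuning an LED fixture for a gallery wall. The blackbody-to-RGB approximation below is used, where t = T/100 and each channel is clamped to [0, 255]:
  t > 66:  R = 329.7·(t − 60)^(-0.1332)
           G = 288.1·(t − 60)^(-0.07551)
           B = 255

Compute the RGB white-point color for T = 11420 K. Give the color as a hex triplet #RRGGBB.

#C2D5FF

t = 11420/100 = 114.2; the t > 66 branch applies.
R = 329.7·(114.2 − 60)^(-0.1332) = 329.7·54.2^(-0.1332) = 329.7·0.58753 = 193.709.
G = 288.1·(114.2 − 60)^(-0.07551) = 288.1·54.2^(-0.07551) = 288.1·0.73972 = 213.113.
B = 255 by definition for t > 66.
Rounded: (194, 213, 255).
In hex: #C2D5FF.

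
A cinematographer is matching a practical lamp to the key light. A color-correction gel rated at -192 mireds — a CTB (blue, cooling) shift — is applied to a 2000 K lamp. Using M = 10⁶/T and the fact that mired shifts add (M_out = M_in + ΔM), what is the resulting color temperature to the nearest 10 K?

M_in = 10⁶/2000 = 500.00 mireds.
M_out = 500.00 + (-192) = 308.00 mireds.
T_out = 10⁶/308.00 = 3246.8 K → 3250 K.

3250 K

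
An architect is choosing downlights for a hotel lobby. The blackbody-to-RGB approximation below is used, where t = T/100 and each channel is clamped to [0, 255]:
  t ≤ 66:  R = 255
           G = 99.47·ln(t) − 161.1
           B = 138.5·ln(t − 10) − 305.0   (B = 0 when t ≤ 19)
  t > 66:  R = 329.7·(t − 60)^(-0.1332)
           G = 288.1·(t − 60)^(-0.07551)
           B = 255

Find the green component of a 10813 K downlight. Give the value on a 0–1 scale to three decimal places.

t = 10813/100 = 108.13; the t > 66 branch applies.
G = 288.1·(108.13 − 60)^(-0.07551) = 288.1·48.13^(-0.07551) = 288.1·0.74638 = 215.032.
On a 0–1 scale: 215.032/255 = 0.8433 → 0.843.

0.843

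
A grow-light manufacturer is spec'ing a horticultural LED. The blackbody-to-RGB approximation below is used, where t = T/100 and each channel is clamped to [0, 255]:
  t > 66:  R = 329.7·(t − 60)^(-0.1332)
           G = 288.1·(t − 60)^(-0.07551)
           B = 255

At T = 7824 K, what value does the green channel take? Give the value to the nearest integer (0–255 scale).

t = 7824/100 = 78.24; the t > 66 branch applies.
G = 288.1·(78.24 − 60)^(-0.07551) = 288.1·18.24^(-0.07551) = 288.1·0.80312 = 231.379.
Rounded: 231.

231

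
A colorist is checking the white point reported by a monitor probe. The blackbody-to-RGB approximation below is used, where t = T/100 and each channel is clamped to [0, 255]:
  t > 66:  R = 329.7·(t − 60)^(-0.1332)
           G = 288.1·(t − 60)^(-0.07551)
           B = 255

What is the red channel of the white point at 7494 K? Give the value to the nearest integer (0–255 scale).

230

t = 7494/100 = 74.94; the t > 66 branch applies.
R = 329.7·(74.94 − 60)^(-0.1332) = 329.7·14.94^(-0.1332) = 329.7·0.69755 = 229.983.
Rounded: 230.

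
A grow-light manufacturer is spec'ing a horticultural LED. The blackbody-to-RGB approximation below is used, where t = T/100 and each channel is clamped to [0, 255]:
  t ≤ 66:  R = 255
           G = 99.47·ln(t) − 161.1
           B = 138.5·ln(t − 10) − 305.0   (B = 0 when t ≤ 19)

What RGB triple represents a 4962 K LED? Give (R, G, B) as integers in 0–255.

(255, 227, 205)

t = 4962/100 = 49.62; the t ≤ 66 branch applies.
R = 255 by definition for t ≤ 66.
G = 99.47·ln 49.62 − 161.1 = 99.47·3.9044 − 161.1 = 227.270.
B = 138.5·ln(49.62 − 10) − 305.0 = 138.5·ln 39.62 − 305.0 = 138.5·3.6793 − 305.0 = 204.588.
Rounded: (255, 227, 205).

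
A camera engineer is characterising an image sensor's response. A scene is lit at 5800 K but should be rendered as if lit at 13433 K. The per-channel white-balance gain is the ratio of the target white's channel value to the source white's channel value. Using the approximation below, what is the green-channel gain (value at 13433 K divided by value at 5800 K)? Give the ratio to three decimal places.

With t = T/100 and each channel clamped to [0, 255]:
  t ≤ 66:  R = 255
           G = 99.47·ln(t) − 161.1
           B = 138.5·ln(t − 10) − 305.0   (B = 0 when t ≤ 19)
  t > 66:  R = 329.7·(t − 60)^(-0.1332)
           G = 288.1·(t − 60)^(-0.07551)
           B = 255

At 5800 K (t = 58):
  G = 99.47·ln 58 − 161.1 = 99.47·4.0604 − 161.1 = 242.792.
At 13433 K (t = 134.33):
  G = 288.1·(134.33 − 60)^(-0.07551) = 288.1·74.33^(-0.07551) = 288.1·0.72228 = 208.090.
Gain = 208.090 / 242.792 = 0.8571 → 0.857.

0.857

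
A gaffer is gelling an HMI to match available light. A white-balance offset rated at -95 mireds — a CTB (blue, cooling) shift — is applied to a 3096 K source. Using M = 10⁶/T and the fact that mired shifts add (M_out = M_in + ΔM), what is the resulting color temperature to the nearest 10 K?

4390 K

M_in = 10⁶/3096 = 323.00 mireds.
M_out = 323.00 + (-95) = 228.00 mireds.
T_out = 10⁶/228.00 = 4386.0 K → 4390 K.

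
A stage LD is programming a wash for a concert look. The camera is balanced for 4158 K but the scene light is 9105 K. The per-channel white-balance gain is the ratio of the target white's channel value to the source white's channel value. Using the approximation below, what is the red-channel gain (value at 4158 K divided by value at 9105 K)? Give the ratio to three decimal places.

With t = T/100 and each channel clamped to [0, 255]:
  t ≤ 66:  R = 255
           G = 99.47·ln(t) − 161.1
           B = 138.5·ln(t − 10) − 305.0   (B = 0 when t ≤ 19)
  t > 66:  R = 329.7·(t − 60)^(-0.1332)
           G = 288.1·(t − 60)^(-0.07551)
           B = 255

At 9105 K (t = 91.05):
  R = 329.7·(91.05 − 60)^(-0.1332) = 329.7·31.05^(-0.1332) = 329.7·0.63279 = 208.630.
At 4158 K (t = 41.58):
  R = 255 by definition for t ≤ 66.
Gain = 255.000 / 208.630 = 1.2223 → 1.222.

1.222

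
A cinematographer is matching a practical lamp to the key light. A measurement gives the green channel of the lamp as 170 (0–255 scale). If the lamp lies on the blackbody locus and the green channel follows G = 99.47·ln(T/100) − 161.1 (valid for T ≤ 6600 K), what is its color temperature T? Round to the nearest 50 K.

2800 K

ln t = (170 + 161.1) / 99.47 = 3.3286.
t = e^3.3286 = 27.900.
T = 100·t = 2790 K → 2800 K to the nearest 50 K.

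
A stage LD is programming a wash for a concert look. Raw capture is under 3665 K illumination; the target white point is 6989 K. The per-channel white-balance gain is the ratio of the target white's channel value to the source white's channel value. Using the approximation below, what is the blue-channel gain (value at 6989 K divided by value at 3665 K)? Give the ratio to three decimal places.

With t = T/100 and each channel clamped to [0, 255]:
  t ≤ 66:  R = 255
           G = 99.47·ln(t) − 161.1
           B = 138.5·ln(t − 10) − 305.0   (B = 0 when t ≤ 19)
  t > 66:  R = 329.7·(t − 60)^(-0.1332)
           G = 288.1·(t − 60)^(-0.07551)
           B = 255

At 3665 K (t = 36.65):
  B = 138.5·ln(36.65 − 10) − 305.0 = 138.5·ln 26.65 − 305.0 = 138.5·3.2828 − 305.0 = 149.666.
At 6989 K (t = 69.89):
  B = 255 by definition for t > 66.
Gain = 255.000 / 149.666 = 1.7038 → 1.704.

1.704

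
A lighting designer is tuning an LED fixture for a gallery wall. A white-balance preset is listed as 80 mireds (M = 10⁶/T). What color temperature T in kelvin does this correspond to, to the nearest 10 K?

12500 K

T = 10⁶ / 80 = 12500.00 K → 12500 K.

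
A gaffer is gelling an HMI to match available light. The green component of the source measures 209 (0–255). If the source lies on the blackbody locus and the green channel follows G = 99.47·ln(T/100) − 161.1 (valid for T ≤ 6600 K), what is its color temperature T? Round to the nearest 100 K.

ln t = (209 + 161.1) / 99.47 = 3.7207.
t = e^3.7207 = 41.294.
T = 100·t = 4129 K → 4100 K to the nearest 100 K.

4100 K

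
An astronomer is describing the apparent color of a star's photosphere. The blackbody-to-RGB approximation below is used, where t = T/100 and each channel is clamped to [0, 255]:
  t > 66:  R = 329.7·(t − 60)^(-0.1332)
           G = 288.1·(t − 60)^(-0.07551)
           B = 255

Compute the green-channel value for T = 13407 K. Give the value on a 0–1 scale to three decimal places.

0.816

t = 13407/100 = 134.07; the t > 66 branch applies.
G = 288.1·(134.07 − 60)^(-0.07551) = 288.1·74.07^(-0.07551) = 288.1·0.72248 = 208.145.
On a 0–1 scale: 208.145/255 = 0.8163 → 0.816.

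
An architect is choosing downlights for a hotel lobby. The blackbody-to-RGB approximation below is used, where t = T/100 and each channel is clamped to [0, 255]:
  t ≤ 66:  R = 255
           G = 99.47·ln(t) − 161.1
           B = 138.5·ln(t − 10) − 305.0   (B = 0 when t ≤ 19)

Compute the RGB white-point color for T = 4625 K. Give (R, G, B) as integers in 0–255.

t = 4625/100 = 46.25; the t ≤ 66 branch applies.
R = 255 by definition for t ≤ 66.
G = 99.47·ln 46.25 − 161.1 = 99.47·3.8341 − 161.1 = 220.274.
B = 138.5·ln(46.25 − 10) − 305.0 = 138.5·ln 36.25 − 305.0 = 138.5·3.5904 − 305.0 = 192.276.
Rounded: (255, 220, 192).

(255, 220, 192)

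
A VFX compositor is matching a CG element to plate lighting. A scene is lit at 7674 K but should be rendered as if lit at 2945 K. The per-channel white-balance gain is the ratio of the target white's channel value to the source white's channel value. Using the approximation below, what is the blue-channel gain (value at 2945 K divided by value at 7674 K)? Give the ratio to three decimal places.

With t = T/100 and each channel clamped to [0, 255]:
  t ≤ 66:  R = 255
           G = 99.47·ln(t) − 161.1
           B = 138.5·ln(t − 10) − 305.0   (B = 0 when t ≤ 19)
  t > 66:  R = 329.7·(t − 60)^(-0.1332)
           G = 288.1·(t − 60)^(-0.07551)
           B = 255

At 7674 K (t = 76.74):
  B = 255 by definition for t > 66.
At 2945 K (t = 29.45):
  B = 138.5·ln(29.45 − 10) − 305.0 = 138.5·ln 19.45 − 305.0 = 138.5·2.9678 − 305.0 = 106.047.
Gain = 106.047 / 255.000 = 0.4159 → 0.416.

0.416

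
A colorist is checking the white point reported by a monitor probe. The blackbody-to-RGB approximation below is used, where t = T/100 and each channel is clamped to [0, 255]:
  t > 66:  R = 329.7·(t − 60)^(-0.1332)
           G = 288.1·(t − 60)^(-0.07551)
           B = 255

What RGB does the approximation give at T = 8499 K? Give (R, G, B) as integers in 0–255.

(215, 226, 255)

t = 8499/100 = 84.99; the t > 66 branch applies.
R = 329.7·(84.99 − 60)^(-0.1332) = 329.7·24.99^(-0.1332) = 329.7·0.65135 = 214.752.
G = 288.1·(84.99 − 60)^(-0.07551) = 288.1·24.99^(-0.07551) = 288.1·0.78425 = 225.942.
B = 255 by definition for t > 66.
Rounded: (215, 226, 255).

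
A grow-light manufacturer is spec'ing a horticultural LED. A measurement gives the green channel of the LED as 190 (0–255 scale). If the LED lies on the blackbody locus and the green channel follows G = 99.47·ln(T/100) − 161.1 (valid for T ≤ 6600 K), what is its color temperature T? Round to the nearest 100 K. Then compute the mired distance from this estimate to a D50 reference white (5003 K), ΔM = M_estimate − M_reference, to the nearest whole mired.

ln t = (190 + 161.1) / 99.47 = 3.5297.
t = e^3.5297 = 34.114.
T = 100·t = 3411 K → 3400 K to the nearest 100 K.
M_estimate = 10⁶/3400 = 294.12; M_reference = 10⁶/5003 = 199.88.
ΔM = 294.12 − 199.88 = 94.24 → +94 mireds.

+94 mireds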